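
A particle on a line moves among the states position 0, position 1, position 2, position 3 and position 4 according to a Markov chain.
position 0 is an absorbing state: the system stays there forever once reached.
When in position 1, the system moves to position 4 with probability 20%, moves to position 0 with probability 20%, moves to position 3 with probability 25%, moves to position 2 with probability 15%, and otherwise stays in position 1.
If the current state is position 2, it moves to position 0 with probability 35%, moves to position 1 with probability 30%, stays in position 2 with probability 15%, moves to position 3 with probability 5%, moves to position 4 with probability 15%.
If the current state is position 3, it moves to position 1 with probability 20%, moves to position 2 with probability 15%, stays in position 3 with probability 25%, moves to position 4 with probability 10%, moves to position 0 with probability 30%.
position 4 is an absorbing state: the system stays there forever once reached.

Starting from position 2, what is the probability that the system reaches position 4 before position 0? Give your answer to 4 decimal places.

Let h(s) be the probability of absorption at position 4 starting from transient state s. Then h(position 4) = 1 and h(position 0) = 0. By first-step analysis:
h(position 1) = 0.2·0 + 0.2·h(position 1) + 0.15·h(position 2) + 0.25·h(position 3) + 0.2·1
h(position 2) = 0.35·0 + 0.3·h(position 1) + 0.15·h(position 2) + 0.05·h(position 3) + 0.15·1
h(position 3) = 0.3·0 + 0.2·h(position 1) + 0.15·h(position 2) + 0.25·h(position 3) + 0.1·1
Solving: h(position 1) = 0.4108, h(position 2) = 0.3398, h(position 3) = 0.3108.
Starting from position 2, the probability is 0.3398.

0.3398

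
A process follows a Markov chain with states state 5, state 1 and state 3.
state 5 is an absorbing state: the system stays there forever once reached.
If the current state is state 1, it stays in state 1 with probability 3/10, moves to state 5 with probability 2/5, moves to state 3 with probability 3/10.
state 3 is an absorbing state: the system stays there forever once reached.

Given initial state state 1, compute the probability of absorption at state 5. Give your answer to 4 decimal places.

Let h(s) be the probability of absorption at state 5 starting from transient state s. Then h(state 5) = 1 and h(state 3) = 0. By first-step analysis:
h(state 1) = 0.4·1 + 0.3·h(state 1) + 0.3·0
Solving: h(state 1) = 0.5714.
Starting from state 1, the probability is 0.5714.

0.5714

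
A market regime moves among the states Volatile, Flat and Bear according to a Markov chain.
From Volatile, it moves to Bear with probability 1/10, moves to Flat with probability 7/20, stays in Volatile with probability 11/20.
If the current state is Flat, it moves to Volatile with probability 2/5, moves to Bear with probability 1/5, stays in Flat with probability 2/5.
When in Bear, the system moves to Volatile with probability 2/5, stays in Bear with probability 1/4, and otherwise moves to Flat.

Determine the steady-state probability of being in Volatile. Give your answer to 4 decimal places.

0.4706

Let the stationary distribution be π with π = πP and π_1 + π_2 + π_3 = 1.
π_1 = 0.55·π_1 + 0.4·π_2 + 0.4·π_3
π_2 = 0.35·π_1 + 0.4·π_2 + 0.35·π_3
Solving with the normalization constraint gives π = (0.4706, 0.3684, 0.1610).
So the stationary probability of Volatile is 0.4706.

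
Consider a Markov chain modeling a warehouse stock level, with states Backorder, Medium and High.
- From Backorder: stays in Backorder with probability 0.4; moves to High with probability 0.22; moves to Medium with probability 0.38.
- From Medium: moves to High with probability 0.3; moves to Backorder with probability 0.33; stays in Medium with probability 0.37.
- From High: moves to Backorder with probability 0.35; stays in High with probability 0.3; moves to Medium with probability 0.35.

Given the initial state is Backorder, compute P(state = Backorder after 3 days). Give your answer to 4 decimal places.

Propagate the distribution vector 3 days from Backorder.
After 0 days: (1.0000, 0.0000, 0.0000)
After 1 day: (0.4000, 0.3800, 0.2200)
After 2 days: (0.3624, 0.3696, 0.2680)
After 3 days: (0.3607, 0.3683, 0.2710)
P(in Backorder after 3 days) = 0.3607

0.3607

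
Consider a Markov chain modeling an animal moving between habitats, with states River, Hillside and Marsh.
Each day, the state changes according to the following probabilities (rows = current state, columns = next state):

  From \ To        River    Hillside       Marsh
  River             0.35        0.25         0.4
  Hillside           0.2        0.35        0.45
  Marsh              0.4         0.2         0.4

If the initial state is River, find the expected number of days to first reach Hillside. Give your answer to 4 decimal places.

4.3478

Let t(s) be the expected number of days to first reach Hillside from state s, with t(Hillside) = 0. Conditioning on the first day:
t(River) = 1 + 0.35·t(River) + 0.4·t(Marsh)
t(Marsh) = 1 + 0.4·t(River) + 0.4·t(Marsh)
Solving: t(River) = 4.3478, t(Marsh) = 4.5652.
Expected days from River to Hillside: 4.3478.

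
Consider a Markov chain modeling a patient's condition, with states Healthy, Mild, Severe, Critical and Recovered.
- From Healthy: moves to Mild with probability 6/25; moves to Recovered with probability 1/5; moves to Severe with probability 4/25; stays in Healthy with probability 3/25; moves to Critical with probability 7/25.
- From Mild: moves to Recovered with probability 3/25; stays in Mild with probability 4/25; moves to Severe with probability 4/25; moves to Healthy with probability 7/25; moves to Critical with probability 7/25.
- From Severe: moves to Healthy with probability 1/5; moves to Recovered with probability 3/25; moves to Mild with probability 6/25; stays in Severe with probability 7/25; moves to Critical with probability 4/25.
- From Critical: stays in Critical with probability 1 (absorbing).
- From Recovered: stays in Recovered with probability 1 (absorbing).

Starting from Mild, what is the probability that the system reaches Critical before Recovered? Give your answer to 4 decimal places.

Let h(s) be the probability of absorption at Critical starting from transient state s. Then h(Critical) = 1 and h(Recovered) = 0. By first-step analysis:
h(Healthy) = 0.12·h(Healthy) + 0.24·h(Mild) + 0.16·h(Severe) + 0.28·1 + 0.2·0
h(Mild) = 0.28·h(Healthy) + 0.16·h(Mild) + 0.16·h(Severe) + 0.28·1 + 0.12·0
h(Severe) = 0.2·h(Healthy) + 0.24·h(Mild) + 0.28·h(Severe) + 0.16·1 + 0.12·0
Solving: h(Healthy) = 0.6063, h(Mild) = 0.6512, h(Severe) = 0.6077.
Starting from Mild, the probability is 0.6512.

0.6512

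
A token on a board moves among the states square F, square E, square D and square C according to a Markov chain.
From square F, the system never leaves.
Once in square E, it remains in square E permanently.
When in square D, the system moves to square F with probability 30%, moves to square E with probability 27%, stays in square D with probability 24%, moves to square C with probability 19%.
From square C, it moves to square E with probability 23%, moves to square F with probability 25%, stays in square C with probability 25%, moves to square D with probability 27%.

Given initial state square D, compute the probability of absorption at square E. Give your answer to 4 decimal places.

0.4746

Let h(s) be the probability of absorption at square E starting from transient state s. Then h(square E) = 1 and h(square F) = 0. By first-step analysis:
h(square D) = 0.3·0 + 0.27·1 + 0.24·h(square D) + 0.19·h(square C)
h(square C) = 0.25·0 + 0.23·1 + 0.27·h(square D) + 0.25·h(square C)
Solving: h(square D) = 0.4746, h(square C) = 0.4775.
Starting from square D, the probability is 0.4746.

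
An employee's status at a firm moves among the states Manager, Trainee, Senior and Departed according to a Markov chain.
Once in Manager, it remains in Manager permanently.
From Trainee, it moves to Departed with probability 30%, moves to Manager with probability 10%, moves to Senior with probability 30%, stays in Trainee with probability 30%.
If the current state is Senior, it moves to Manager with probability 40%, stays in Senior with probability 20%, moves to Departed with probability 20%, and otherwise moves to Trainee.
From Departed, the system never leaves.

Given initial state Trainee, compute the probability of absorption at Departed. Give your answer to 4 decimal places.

0.6000

Let h(s) be the probability of absorption at Departed starting from transient state s. Then h(Departed) = 1 and h(Manager) = 0. By first-step analysis:
h(Trainee) = 0.1·0 + 0.3·h(Trainee) + 0.3·h(Senior) + 0.3·1
h(Senior) = 0.4·0 + 0.2·h(Trainee) + 0.2·h(Senior) + 0.2·1
Solving: h(Trainee) = 0.6000, h(Senior) = 0.4000.
Starting from Trainee, the probability is 0.6000.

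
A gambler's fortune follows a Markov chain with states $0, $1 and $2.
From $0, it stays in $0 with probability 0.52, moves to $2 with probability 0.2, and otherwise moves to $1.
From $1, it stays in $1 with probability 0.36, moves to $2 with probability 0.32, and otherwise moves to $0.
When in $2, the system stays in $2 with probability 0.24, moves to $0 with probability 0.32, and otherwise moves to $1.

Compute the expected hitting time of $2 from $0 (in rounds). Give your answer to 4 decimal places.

Let t(s) be the expected number of rounds to first reach $2 from state s, with t($2) = 0. Conditioning on the first round:
t($0) = 1 + 0.52·t($0) + 0.28·t($1)
t($1) = 1 + 0.32·t($0) + 0.36·t($1)
Solving: t($0) = 4.2279, t($1) = 3.6765.
Expected rounds from $0 to $2: 4.2279.

4.2279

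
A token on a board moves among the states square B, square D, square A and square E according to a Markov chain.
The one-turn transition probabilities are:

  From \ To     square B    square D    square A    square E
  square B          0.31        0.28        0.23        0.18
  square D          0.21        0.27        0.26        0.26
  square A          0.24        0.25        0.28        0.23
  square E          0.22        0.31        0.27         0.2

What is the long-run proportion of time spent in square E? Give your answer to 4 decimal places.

Let the stationary distribution be π with π = πP and π_1 + π_2 + π_3 + π_4 = 1.
π_1 = 0.31·π_1 + 0.21·π_2 + 0.24·π_3 + 0.22·π_4
π_2 = 0.28·π_1 + 0.27·π_2 + 0.25·π_3 + 0.31·π_4
π_3 = 0.23·π_1 + 0.26·π_2 + 0.28·π_3 + 0.27·π_4
Solving with the normalization constraint gives π = (0.2444, 0.2760, 0.2601, 0.2195).
So the stationary probability of square E is 0.2195.

0.2195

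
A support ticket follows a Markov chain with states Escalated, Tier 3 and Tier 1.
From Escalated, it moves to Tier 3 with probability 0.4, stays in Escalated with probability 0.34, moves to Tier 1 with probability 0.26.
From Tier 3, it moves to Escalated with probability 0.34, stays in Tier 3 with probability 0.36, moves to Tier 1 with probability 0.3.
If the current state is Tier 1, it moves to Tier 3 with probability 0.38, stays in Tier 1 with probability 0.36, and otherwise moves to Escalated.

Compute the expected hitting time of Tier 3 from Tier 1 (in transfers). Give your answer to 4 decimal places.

2.5930

Let t(s) be the expected number of transfers to first reach Tier 3 from state s, with t(Tier 3) = 0. Conditioning on the first transfer:
t(Escalated) = 1 + 0.34·t(Escalated) + 0.26·t(Tier 1)
t(Tier 1) = 1 + 0.26·t(Escalated) + 0.36·t(Tier 1)
Solving: t(Escalated) = 2.5366, t(Tier 1) = 2.5930.
Expected transfers from Tier 1 to Tier 3: 2.5930.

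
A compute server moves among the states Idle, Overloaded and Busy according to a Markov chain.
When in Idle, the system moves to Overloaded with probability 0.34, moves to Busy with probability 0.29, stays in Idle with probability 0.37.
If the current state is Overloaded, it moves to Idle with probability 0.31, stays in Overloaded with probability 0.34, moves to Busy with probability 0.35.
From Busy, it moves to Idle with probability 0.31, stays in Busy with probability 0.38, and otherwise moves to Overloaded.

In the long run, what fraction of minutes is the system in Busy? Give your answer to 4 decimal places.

Let the stationary distribution be π with π = πP and π_1 + π_2 + π_3 = 1.
π_1 = 0.37·π_1 + 0.31·π_2 + 0.31·π_3
π_2 = 0.34·π_1 + 0.34·π_2 + 0.31·π_3
Solving with the normalization constraint gives π = (0.3298, 0.3298, 0.3404).
So the stationary probability of Busy is 0.3404.

0.3404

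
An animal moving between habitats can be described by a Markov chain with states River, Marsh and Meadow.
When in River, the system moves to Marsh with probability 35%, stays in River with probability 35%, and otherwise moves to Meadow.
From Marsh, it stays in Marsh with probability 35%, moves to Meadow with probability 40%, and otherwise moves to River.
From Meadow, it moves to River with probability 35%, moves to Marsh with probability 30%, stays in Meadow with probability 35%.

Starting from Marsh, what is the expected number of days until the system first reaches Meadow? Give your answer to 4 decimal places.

Let t(s) be the expected number of days to first reach Meadow from state s, with t(Meadow) = 0. Conditioning on the first day:
t(River) = 1 + 0.35·t(River) + 0.35·t(Marsh)
t(Marsh) = 1 + 0.25·t(River) + 0.35·t(Marsh)
Solving: t(River) = 2.9851, t(Marsh) = 2.6866.
Expected days from Marsh to Meadow: 2.6866.

2.6866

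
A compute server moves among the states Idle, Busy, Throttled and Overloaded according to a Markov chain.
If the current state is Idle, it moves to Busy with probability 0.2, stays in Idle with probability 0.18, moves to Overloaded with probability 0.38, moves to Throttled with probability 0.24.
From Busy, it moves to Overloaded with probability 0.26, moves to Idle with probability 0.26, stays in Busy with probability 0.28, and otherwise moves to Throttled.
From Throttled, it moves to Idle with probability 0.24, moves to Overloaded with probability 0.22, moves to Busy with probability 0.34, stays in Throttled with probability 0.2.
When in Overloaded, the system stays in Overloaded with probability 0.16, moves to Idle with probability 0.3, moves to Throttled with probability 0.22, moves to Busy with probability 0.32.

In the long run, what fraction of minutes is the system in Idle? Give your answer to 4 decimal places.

Let the stationary distribution be π with π = πP and π_1 + π_2 + π_3 + π_4 = 1.
π_1 = 0.18·π_1 + 0.26·π_2 + 0.24·π_3 + 0.3·π_4
π_2 = 0.2·π_1 + 0.28·π_2 + 0.34·π_3 + 0.32·π_4
π_3 = 0.24·π_1 + 0.2·π_2 + 0.2·π_3 + 0.22·π_4
Solving with the normalization constraint gives π = (0.2462, 0.2834, 0.2150, 0.2554).
So the stationary probability of Idle is 0.2462.

0.2462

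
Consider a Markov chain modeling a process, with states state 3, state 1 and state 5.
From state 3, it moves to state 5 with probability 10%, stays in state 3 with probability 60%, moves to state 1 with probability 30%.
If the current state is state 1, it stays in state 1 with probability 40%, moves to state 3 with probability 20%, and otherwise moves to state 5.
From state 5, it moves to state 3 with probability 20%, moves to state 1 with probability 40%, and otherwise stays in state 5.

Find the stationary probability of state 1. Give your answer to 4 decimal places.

0.3667

Let the stationary distribution be π with π = πP and π_1 + π_2 + π_3 = 1.
π_1 = 0.6·π_1 + 0.2·π_2 + 0.2·π_3
π_2 = 0.3·π_1 + 0.4·π_2 + 0.4·π_3
Solving with the normalization constraint gives π = (0.3333, 0.3667, 0.3000).
So the stationary probability of state 1 is 0.3667.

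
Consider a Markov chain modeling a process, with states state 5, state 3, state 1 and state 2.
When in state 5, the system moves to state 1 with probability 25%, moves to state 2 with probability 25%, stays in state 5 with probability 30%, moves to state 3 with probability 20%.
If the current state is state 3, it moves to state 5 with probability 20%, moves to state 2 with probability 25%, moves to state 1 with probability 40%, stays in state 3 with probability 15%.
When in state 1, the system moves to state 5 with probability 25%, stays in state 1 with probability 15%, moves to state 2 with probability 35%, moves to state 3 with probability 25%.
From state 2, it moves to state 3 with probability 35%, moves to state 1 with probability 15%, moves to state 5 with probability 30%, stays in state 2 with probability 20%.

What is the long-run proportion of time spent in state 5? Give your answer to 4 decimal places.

0.2643

Let the stationary distribution be π with π = πP and π_1 + π_2 + π_3 + π_4 = 1.
π_1 = 0.3·π_1 + 0.2·π_2 + 0.25·π_3 + 0.3·π_4
π_2 = 0.2·π_1 + 0.15·π_2 + 0.25·π_3 + 0.35·π_4
π_3 = 0.25·π_1 + 0.4·π_2 + 0.15·π_3 + 0.15·π_4
Solving with the normalization constraint gives π = (0.2643, 0.2389, 0.2362, 0.2606).
So the stationary probability of state 5 is 0.2643.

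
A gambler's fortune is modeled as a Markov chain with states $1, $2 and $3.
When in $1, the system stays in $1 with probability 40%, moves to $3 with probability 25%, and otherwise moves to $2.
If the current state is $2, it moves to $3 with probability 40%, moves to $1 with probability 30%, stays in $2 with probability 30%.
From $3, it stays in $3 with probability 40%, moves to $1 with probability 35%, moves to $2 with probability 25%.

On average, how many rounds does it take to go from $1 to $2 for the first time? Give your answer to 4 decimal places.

3.1193

Let t(s) be the expected number of rounds to first reach $2 from state s, with t($2) = 0. Conditioning on the first round:
t($1) = 1 + 0.4·t($1) + 0.25·t($3)
t($3) = 1 + 0.35·t($1) + 0.4·t($3)
Solving: t($1) = 3.1193, t($3) = 3.4862.
Expected rounds from $1 to $2: 3.1193.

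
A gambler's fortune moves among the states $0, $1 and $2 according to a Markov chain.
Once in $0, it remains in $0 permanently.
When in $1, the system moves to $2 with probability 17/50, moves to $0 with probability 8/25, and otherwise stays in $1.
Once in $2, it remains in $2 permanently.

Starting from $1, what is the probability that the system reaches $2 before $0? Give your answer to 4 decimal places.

0.5152

Let h(s) be the probability of absorption at $2 starting from transient state s. Then h($2) = 1 and h($0) = 0. By first-step analysis:
h($1) = 0.32·0 + 0.34·h($1) + 0.34·1
Solving: h($1) = 0.5152.
Starting from $1, the probability is 0.5152.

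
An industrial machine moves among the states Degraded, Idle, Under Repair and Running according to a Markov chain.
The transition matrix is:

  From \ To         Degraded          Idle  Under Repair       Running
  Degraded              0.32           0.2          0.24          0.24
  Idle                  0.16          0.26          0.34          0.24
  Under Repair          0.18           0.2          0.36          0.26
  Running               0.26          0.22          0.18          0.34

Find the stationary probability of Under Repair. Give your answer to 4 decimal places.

Let the stationary distribution be π with π = πP and π_1 + π_2 + π_3 + π_4 = 1.
π_1 = 0.32·π_1 + 0.16·π_2 + 0.18·π_3 + 0.26·π_4
π_2 = 0.2·π_1 + 0.26·π_2 + 0.2·π_3 + 0.22·π_4
π_3 = 0.24·π_1 + 0.34·π_2 + 0.36·π_3 + 0.18·π_4
Solving with the normalization constraint gives π = (0.2296, 0.2186, 0.2790, 0.2729).
So the stationary probability of Under Repair is 0.2790.

0.2790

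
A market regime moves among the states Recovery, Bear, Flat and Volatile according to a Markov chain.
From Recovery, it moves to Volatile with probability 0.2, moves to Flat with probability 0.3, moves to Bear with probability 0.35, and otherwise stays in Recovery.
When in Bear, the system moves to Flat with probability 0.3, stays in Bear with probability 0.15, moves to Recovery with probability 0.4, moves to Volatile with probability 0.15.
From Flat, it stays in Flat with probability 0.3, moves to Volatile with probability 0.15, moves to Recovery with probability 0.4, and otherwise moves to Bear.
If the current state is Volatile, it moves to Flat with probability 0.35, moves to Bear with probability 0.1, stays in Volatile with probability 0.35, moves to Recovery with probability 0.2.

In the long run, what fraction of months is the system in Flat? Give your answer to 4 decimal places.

0.3103

Let the stationary distribution be π with π = πP and π_1 + π_2 + π_3 + π_4 = 1.
π_1 = 0.15·π_1 + 0.4·π_2 + 0.4·π_3 + 0.2·π_4
π_2 = 0.35·π_1 + 0.15·π_2 + 0.15·π_3 + 0.1·π_4
π_3 = 0.3·π_1 + 0.3·π_2 + 0.3·π_3 + 0.35·π_4
Solving with the normalization constraint gives π = (0.2871, 0.1972, 0.3103, 0.2054).
So the stationary probability of Flat is 0.3103.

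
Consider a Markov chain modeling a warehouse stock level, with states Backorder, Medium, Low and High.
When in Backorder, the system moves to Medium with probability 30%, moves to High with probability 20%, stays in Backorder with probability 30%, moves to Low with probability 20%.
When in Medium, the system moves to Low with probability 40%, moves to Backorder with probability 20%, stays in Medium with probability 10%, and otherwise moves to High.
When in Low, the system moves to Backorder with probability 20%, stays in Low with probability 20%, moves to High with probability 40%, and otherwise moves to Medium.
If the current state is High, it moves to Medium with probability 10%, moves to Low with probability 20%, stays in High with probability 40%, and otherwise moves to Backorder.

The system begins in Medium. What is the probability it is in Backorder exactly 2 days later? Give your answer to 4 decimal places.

Propagate the distribution vector 2 days from Medium.
After 0 days: (0.0000, 1.0000, 0.0000, 0.0000)
After 1 day: (0.2000, 0.1000, 0.4000, 0.3000)
After 2 days: (0.2500, 0.1800, 0.2200, 0.3500)
P(in Backorder after 2 days) = 0.2500

0.2500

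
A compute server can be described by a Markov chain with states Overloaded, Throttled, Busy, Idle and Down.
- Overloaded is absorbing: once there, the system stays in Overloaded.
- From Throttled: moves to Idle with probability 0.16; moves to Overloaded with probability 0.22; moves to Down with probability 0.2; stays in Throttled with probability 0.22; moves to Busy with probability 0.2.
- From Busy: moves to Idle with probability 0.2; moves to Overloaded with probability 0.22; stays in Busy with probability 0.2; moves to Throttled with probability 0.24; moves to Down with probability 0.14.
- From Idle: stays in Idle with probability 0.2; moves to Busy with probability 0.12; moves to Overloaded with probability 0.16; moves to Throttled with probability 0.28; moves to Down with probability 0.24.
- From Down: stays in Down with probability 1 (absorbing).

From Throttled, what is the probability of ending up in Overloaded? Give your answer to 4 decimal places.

0.5169

Let h(s) be the probability of absorption at Overloaded starting from transient state s. Then h(Overloaded) = 1 and h(Down) = 0. By first-step analysis:
h(Throttled) = 0.22·1 + 0.22·h(Throttled) + 0.2·h(Busy) + 0.16·h(Idle) + 0.2·0
h(Busy) = 0.22·1 + 0.24·h(Throttled) + 0.2·h(Busy) + 0.2·h(Idle) + 0.14·0
h(Idle) = 0.16·1 + 0.28·h(Throttled) + 0.12·h(Busy) + 0.2·h(Idle) + 0.24·0
Solving: h(Throttled) = 0.5169, h(Busy) = 0.5458, h(Idle) = 0.4628.
Starting from Throttled, the probability is 0.5169.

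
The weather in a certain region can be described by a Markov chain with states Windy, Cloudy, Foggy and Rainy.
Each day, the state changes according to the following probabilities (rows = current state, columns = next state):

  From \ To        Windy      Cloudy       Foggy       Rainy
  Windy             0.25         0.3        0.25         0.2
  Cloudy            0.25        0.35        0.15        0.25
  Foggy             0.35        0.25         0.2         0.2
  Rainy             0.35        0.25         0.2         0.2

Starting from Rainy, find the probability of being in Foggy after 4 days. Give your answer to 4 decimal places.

0.1999

Propagate the distribution vector 4 days from Rainy.
After 0 days: (0.0000, 0.0000, 0.0000, 1.0000)
After 1 day: (0.3500, 0.2500, 0.2000, 0.2000)
After 2 days: (0.2900, 0.2925, 0.2050, 0.2125)
After 3 days: (0.2918, 0.2938, 0.1999, 0.2146)
After 4 days: (0.2915, 0.2940, 0.1999, 0.2147)
P(in Foggy after 4 days) = 0.1999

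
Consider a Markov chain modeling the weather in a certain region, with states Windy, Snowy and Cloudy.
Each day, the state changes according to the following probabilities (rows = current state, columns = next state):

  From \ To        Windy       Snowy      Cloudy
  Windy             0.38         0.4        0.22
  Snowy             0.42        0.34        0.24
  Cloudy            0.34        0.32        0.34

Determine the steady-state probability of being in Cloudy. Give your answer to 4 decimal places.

Let the stationary distribution be π with π = πP and π_1 + π_2 + π_3 = 1.
π_1 = 0.38·π_1 + 0.42·π_2 + 0.34·π_3
π_2 = 0.4·π_1 + 0.34·π_2 + 0.32·π_3
Solving with the normalization constraint gives π = (0.3840, 0.3579, 0.2581).
So the stationary probability of Cloudy is 0.2581.

0.2581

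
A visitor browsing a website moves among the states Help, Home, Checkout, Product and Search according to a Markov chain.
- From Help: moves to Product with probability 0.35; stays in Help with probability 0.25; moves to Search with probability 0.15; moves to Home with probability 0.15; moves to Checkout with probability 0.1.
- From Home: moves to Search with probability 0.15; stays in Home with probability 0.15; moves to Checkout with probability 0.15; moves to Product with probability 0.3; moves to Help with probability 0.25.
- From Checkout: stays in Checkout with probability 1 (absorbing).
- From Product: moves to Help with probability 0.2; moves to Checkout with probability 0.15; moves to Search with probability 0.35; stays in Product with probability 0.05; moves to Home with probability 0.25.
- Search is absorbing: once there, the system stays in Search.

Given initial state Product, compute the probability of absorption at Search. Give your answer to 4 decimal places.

0.6554

Let h(s) be the probability of absorption at Search starting from transient state s. Then h(Search) = 1 and h(Checkout) = 0. By first-step analysis:
h(Help) = 0.25·h(Help) + 0.15·h(Home) + 0.1·0 + 0.35·h(Product) + 0.15·1
h(Home) = 0.25·h(Help) + 0.15·h(Home) + 0.15·0 + 0.3·h(Product) + 0.15·1
h(Product) = 0.2·h(Help) + 0.25·h(Home) + 0.15·0 + 0.05·h(Product) + 0.35·1
Solving: h(Help) = 0.6242, h(Home) = 0.5914, h(Product) = 0.6554.
Starting from Product, the probability is 0.6554.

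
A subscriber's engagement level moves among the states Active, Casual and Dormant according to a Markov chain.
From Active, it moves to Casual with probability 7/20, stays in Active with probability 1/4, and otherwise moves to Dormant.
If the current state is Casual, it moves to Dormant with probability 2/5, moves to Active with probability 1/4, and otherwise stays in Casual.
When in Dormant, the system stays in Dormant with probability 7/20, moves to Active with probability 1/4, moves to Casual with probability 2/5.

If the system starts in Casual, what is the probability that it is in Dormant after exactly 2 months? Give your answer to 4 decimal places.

0.3800

Sum over the intermediate state after 1 month:
P = P(Casual→Active)·P(Active→Dormant) + P(Casual→Casual)·P(Casual→Dormant) + P(Casual→Dormant)·P(Dormant→Dormant)
  = 0.25×0.4 + 0.35×0.4 + 0.4×0.35
  = 0.1000 + 0.1400 + 0.1400 = 0.3800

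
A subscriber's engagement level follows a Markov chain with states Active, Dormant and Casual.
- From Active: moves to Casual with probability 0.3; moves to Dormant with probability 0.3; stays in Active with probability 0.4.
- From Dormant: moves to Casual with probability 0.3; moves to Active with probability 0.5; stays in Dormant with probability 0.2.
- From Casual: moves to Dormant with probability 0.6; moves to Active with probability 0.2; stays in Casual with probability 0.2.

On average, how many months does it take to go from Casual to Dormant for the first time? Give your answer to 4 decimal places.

1.9048

Let t(s) be the expected number of months to first reach Dormant from state s, with t(Dormant) = 0. Conditioning on the first month:
t(Active) = 1 + 0.4·t(Active) + 0.3·t(Casual)
t(Casual) = 1 + 0.2·t(Active) + 0.2·t(Casual)
Solving: t(Active) = 2.6190, t(Casual) = 1.9048.
Expected months from Casual to Dormant: 1.9048.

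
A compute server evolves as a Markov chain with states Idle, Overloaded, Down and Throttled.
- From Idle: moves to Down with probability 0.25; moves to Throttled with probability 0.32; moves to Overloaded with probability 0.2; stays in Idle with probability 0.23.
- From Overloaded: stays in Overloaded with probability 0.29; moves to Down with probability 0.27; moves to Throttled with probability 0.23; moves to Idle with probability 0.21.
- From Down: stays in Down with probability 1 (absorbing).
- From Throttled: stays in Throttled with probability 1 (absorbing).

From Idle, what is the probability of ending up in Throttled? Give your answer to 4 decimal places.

Let h(s) be the probability of absorption at Throttled starting from transient state s. Then h(Throttled) = 1 and h(Down) = 0. By first-step analysis:
h(Idle) = 0.23·h(Idle) + 0.2·h(Overloaded) + 0.25·0 + 0.32·1
h(Overloaded) = 0.21·h(Idle) + 0.29·h(Overloaded) + 0.27·0 + 0.23·1
Solving: h(Idle) = 0.5413, h(Overloaded) = 0.4840.
Starting from Idle, the probability is 0.5413.

0.5413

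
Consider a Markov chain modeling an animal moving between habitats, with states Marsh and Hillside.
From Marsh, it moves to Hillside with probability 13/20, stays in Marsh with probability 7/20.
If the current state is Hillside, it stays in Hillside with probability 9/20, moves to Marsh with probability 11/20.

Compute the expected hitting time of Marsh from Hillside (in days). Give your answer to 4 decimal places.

1.8182

Let t(s) be the expected number of days to first reach Marsh from state s, with t(Marsh) = 0. Conditioning on the first day:
t(Hillside) = 1 + 0.45·t(Hillside)
Solving: t(Hillside) = 1.8182.
Expected days from Hillside to Marsh: 1.8182.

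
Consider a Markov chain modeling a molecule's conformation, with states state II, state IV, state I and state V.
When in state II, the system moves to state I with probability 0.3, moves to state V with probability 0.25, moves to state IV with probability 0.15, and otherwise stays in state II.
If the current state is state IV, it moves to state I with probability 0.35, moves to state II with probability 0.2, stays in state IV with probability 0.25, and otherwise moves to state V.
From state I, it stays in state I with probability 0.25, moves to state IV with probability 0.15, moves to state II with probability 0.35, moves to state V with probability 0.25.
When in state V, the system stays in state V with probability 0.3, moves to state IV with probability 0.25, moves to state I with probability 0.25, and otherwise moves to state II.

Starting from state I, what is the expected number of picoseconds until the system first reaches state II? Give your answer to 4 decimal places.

3.5355

Let t(s) be the expected number of picoseconds to first reach state II from state s, with t(state II) = 0. Conditioning on the first picosecond:
t(state IV) = 1 + 0.25·t(state IV) + 0.35·t(state I) + 0.2·t(state V)
t(state I) = 1 + 0.15·t(state IV) + 0.25·t(state I) + 0.25·t(state V)
t(state V) = 1 + 0.25·t(state IV) + 0.25·t(state I) + 0.3·t(state V)
Solving: t(state IV) = 4.0904, t(state I) = 3.5355, t(state V) = 4.1521.
Expected picoseconds from state I to state II: 3.5355.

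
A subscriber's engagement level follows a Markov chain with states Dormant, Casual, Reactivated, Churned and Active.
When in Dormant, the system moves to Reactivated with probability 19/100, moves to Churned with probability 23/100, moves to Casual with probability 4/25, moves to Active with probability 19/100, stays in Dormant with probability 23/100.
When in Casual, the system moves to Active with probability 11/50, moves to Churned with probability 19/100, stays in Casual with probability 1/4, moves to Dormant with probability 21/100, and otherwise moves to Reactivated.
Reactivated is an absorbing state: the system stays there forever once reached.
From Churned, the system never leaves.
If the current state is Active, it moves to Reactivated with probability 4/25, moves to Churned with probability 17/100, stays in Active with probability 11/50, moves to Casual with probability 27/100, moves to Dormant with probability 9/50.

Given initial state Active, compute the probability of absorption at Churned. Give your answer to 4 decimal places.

Let h(s) be the probability of absorption at Churned starting from transient state s. Then h(Churned) = 1 and h(Reactivated) = 0. By first-step analysis:
h(Dormant) = 0.23·h(Dormant) + 0.16·h(Casual) + 0.19·0 + 0.23·1 + 0.19·h(Active)
h(Casual) = 0.21·h(Dormant) + 0.25·h(Casual) + 0.13·0 + 0.19·1 + 0.22·h(Active)
h(Active) = 0.18·h(Dormant) + 0.27·h(Casual) + 0.16·0 + 0.17·1 + 0.22·h(Active)
Solving: h(Dormant) = 0.5497, h(Casual) = 0.5658, h(Active) = 0.5407.
Starting from Active, the probability is 0.5407.

0.5407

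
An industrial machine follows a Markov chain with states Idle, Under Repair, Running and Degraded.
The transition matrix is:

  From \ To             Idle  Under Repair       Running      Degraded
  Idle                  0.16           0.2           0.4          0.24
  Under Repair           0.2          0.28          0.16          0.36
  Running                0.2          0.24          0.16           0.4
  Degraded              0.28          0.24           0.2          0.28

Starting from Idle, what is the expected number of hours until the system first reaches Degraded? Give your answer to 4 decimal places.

Let t(s) be the expected number of hours to first reach Degraded from state s, with t(Degraded) = 0. Conditioning on the first hour:
t(Idle) = 1 + 0.16·t(Idle) + 0.2·t(Under Repair) + 0.4·t(Running)
t(Under Repair) = 1 + 0.2·t(Idle) + 0.28·t(Under Repair) + 0.16·t(Running)
t(Running) = 1 + 0.2·t(Idle) + 0.24·t(Under Repair) + 0.16·t(Running)
Solving: t(Idle) = 3.2047, t(Under Repair) = 2.8971, t(Running) = 2.7812.
Expected hours from Idle to Degraded: 3.2047.

3.2047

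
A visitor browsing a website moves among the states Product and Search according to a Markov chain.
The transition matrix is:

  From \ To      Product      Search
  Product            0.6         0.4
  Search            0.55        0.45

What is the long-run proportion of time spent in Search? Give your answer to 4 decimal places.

Let the stationary distribution be π with π = πP and π_1 + π_2 = 1.
π_1 = 0.6·π_1 + 0.55·π_2
Solving with the normalization constraint gives π = (0.5789, 0.4211).
So the stationary probability of Search is 0.4211.

0.4211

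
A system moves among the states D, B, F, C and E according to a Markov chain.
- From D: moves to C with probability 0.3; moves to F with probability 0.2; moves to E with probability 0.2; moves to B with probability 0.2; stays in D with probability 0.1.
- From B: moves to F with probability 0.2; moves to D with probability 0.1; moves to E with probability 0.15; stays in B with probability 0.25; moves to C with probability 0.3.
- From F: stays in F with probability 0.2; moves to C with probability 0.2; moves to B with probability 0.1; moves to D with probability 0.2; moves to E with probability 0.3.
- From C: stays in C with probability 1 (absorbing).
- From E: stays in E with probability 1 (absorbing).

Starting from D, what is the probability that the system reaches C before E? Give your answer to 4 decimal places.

Let h(s) be the probability of absorption at C starting from transient state s. Then h(C) = 1 and h(E) = 0. By first-step analysis:
h(D) = 0.1·h(D) + 0.2·h(B) + 0.2·h(F) + 0.3·1 + 0.2·0
h(B) = 0.1·h(D) + 0.25·h(B) + 0.2·h(F) + 0.3·1 + 0.15·0
h(F) = 0.2·h(D) + 0.1·h(B) + 0.2·h(F) + 0.2·1 + 0.3·0
Solving: h(D) = 0.5708, h(B) = 0.6009, h(F) = 0.4678.
Starting from D, the probability is 0.5708.

0.5708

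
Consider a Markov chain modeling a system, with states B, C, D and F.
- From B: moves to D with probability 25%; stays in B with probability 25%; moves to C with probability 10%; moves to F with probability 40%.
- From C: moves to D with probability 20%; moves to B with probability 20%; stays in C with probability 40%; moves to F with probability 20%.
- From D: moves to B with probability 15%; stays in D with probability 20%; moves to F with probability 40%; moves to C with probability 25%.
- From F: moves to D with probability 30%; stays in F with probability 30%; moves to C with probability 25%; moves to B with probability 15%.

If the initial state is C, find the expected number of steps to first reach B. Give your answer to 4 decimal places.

5.7143

Let t(s) be the expected number of steps to first reach B from state s, with t(B) = 0. Conditioning on the first step:
t(C) = 1 + 0.4·t(C) + 0.2·t(D) + 0.2·t(F)
t(D) = 1 + 0.25·t(C) + 0.2·t(D) + 0.4·t(F)
t(F) = 1 + 0.25·t(C) + 0.3·t(D) + 0.3·t(F)
Solving: t(C) = 5.7143, t(D) = 6.0714, t(F) = 6.0714.
Expected steps from C to B: 5.7143.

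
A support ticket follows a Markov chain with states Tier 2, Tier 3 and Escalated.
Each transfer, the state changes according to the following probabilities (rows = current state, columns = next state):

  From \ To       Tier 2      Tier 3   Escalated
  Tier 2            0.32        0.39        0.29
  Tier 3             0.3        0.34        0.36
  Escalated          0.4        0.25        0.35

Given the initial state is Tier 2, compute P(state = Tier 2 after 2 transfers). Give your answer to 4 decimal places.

Sum over the intermediate state after 1 transfer:
P = P(Tier 2→Tier 2)·P(Tier 2→Tier 2) + P(Tier 2→Tier 3)·P(Tier 3→Tier 2) + P(Tier 2→Escalated)·P(Escalated→Tier 2)
  = 0.32×0.32 + 0.39×0.3 + 0.29×0.4
  = 0.1024 + 0.1170 + 0.1160 = 0.3354

0.3354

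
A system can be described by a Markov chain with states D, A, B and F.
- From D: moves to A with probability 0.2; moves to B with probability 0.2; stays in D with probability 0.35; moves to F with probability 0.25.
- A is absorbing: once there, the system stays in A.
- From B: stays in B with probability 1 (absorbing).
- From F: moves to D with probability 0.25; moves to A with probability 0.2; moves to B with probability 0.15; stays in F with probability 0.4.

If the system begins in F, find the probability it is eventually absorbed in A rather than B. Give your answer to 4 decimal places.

0.5496

Let h(s) be the probability of absorption at A starting from transient state s. Then h(A) = 1 and h(B) = 0. By first-step analysis:
h(D) = 0.35·h(D) + 0.2·1 + 0.2·0 + 0.25·h(F)
h(F) = 0.25·h(D) + 0.2·1 + 0.15·0 + 0.4·h(F)
Solving: h(D) = 0.5191, h(F) = 0.5496.
Starting from F, the probability is 0.5496.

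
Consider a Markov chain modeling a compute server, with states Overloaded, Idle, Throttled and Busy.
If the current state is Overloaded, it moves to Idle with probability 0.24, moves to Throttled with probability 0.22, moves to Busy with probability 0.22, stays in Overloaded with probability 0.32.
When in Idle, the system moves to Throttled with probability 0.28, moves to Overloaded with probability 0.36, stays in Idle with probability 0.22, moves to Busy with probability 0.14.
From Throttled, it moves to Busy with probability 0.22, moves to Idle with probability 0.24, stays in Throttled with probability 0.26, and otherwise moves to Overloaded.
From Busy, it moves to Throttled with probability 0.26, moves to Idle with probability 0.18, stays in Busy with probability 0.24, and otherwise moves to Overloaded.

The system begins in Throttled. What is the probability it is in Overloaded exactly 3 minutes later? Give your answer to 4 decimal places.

Propagate the distribution vector 3 minutes from Throttled.
After 0 minutes: (0.0000, 0.0000, 1.0000, 0.0000)
After 1 minute: (0.2800, 0.2400, 0.2600, 0.2200)
After 2 minutes: (0.3192, 0.2220, 0.2536, 0.2052)
After 3 minutes: (0.3187, 0.2232, 0.2517, 0.2063)
P(in Overloaded after 3 minutes) = 0.3187

0.3187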